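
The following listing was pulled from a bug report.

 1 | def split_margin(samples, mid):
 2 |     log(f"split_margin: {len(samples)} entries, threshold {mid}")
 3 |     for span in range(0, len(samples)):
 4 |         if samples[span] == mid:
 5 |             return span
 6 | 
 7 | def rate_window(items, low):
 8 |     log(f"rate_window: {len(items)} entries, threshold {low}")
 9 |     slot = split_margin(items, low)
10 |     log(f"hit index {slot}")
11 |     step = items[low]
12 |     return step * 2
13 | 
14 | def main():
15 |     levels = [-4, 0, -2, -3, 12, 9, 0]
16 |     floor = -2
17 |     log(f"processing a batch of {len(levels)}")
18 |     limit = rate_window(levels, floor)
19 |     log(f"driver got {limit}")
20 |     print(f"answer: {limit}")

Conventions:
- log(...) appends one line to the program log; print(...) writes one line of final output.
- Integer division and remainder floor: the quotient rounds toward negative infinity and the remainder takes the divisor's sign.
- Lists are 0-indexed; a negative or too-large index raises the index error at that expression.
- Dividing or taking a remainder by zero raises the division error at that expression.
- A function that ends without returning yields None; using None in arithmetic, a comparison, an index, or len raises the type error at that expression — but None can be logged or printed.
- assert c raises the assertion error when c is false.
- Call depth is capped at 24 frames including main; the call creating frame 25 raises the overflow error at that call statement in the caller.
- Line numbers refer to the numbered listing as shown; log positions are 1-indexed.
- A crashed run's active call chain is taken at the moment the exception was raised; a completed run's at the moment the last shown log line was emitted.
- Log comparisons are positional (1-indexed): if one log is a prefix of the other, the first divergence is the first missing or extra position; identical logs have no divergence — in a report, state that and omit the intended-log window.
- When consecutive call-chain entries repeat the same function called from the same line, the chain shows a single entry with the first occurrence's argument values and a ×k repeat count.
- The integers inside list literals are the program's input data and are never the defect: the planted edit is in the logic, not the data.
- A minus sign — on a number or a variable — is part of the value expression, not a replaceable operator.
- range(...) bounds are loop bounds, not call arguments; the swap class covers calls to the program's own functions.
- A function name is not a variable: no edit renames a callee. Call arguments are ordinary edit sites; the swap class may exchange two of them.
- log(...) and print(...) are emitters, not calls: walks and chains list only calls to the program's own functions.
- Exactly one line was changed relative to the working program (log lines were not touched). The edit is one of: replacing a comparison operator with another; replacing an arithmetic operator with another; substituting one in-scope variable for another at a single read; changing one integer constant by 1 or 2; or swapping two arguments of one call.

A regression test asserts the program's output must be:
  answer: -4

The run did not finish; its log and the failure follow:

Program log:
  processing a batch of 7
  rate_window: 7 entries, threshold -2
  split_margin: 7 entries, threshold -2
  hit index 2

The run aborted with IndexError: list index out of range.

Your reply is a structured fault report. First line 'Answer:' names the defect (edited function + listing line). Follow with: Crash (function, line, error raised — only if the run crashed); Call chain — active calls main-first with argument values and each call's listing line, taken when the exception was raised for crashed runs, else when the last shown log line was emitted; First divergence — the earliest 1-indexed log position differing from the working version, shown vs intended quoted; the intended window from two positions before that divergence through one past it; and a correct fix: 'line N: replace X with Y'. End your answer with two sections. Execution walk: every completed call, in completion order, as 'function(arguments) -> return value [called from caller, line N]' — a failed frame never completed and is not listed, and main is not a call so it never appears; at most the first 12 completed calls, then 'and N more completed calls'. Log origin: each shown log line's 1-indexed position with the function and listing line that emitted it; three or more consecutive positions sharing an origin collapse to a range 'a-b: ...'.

Answer: the defect is in rate_window at line 11.
Key observation: A complete run would log 'driver got -4' next, but this one stopped at 4 lines.
Crash: rate_window, line 11, IndexError.
Call chain: main -> rate_window([-4, 0, -2, -3, 12, 9, 0], -2) (called at line 18).
First divergence: position 5; the shown log stops at 4 lines while the working version next logs 'driver got -4'.
Intended log window:
  3: split_margin: 7 entries, threshold -2
  4: hit index 2
  5: driver got -4
Execution walk:
  split_margin([-4, 0, -2, -3, 12, 9, 0], -2) -> 2  [called from rate_window, line 9]
Origin of each log line:
  1: emitted by main (line 17)
  2: emitted by rate_window (line 8)
  3: emitted by split_margin (line 2)
  4: emitted by rate_window (line 10)
A correct fix: line 11: replace `low` with `slot`.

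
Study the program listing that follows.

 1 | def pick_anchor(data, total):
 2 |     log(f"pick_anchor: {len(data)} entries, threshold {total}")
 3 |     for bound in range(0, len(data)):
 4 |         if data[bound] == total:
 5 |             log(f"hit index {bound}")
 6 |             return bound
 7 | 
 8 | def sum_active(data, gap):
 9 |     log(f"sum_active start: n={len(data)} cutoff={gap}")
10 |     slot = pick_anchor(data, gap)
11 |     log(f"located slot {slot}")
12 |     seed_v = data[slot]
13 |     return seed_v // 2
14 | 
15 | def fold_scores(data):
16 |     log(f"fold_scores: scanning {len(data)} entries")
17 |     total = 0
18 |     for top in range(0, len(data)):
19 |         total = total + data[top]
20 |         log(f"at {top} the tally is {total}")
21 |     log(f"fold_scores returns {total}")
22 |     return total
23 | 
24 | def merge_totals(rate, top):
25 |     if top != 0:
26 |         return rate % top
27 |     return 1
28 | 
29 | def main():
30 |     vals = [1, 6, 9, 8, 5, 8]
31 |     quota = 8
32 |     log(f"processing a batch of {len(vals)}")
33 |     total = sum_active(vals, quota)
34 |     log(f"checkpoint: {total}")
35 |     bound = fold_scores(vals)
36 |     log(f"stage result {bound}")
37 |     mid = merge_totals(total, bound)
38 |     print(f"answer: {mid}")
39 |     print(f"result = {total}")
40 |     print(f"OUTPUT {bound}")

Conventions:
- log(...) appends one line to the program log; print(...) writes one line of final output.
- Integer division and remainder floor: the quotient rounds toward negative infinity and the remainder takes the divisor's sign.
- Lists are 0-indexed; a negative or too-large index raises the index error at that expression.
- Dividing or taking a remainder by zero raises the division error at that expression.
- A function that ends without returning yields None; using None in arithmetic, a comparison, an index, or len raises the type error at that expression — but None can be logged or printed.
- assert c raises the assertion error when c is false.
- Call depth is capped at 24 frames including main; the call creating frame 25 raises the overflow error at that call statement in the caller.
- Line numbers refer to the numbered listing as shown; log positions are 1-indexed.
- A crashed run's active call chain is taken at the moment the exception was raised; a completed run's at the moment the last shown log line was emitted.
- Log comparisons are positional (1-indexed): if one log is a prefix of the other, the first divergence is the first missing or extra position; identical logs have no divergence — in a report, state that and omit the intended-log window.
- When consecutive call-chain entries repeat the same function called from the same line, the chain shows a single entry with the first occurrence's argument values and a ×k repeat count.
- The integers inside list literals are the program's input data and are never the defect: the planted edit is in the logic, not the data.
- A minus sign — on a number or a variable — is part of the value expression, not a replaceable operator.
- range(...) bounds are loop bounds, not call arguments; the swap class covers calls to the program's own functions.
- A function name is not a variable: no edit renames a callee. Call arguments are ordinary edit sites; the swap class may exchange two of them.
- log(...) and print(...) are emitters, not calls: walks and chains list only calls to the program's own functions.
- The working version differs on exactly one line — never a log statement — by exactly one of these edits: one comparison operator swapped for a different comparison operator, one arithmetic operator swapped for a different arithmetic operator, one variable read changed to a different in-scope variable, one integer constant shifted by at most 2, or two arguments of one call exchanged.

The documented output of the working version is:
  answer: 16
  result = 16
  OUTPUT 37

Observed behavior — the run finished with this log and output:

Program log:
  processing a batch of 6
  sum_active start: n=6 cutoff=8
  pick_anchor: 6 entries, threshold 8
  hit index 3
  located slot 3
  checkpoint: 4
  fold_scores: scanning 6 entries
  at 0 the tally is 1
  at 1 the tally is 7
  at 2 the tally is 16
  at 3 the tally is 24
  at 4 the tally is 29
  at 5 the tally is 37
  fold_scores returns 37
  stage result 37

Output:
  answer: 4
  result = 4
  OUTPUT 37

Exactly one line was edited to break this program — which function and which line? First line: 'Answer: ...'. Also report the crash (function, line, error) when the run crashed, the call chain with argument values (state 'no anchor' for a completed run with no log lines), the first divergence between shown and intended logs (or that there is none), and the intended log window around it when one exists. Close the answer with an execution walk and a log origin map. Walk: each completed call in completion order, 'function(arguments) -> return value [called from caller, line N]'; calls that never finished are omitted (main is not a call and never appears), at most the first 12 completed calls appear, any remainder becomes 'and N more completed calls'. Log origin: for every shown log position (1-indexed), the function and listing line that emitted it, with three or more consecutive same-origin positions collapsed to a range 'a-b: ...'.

Answer: the defect is in sum_active at line 13.
Key fact: Log line 6 is where behavior first shows: 'checkpoint: 4' appears instead of 'checkpoint: 16'.
Call chain: main.
First divergence: position 6 — shown 'checkpoint: 4', intended 'checkpoint: 16'.
Intended log window:
  4: hit index 3
  5: located slot 3
  6: checkpoint: 16
  7: fold_scores: scanning 6 entries
Execution walk:
  pick_anchor([1, 6, 9, 8, 5, 8], 8) -> 3  [called from sum_active, line 10]
  sum_active([1, 6, 9, 8, 5, 8], 8) -> 4  [called from main, line 33]
  fold_scores([1, 6, 9, 8, 5, 8]) -> 37  [called from main, line 35]
  merge_totals(4, 37) -> 4  [called from main, line 37]
Log origin:
  1: from main, line 32
  2: from sum_active, line 9
  3: from pick_anchor, line 2
  4: from pick_anchor, line 5
  5: from sum_active, line 11
  6: from main, line 34
  7: from fold_scores, line 16
  8-13: from fold_scores, line 20
  14: from fold_scores, line 21
  15: from main, line 36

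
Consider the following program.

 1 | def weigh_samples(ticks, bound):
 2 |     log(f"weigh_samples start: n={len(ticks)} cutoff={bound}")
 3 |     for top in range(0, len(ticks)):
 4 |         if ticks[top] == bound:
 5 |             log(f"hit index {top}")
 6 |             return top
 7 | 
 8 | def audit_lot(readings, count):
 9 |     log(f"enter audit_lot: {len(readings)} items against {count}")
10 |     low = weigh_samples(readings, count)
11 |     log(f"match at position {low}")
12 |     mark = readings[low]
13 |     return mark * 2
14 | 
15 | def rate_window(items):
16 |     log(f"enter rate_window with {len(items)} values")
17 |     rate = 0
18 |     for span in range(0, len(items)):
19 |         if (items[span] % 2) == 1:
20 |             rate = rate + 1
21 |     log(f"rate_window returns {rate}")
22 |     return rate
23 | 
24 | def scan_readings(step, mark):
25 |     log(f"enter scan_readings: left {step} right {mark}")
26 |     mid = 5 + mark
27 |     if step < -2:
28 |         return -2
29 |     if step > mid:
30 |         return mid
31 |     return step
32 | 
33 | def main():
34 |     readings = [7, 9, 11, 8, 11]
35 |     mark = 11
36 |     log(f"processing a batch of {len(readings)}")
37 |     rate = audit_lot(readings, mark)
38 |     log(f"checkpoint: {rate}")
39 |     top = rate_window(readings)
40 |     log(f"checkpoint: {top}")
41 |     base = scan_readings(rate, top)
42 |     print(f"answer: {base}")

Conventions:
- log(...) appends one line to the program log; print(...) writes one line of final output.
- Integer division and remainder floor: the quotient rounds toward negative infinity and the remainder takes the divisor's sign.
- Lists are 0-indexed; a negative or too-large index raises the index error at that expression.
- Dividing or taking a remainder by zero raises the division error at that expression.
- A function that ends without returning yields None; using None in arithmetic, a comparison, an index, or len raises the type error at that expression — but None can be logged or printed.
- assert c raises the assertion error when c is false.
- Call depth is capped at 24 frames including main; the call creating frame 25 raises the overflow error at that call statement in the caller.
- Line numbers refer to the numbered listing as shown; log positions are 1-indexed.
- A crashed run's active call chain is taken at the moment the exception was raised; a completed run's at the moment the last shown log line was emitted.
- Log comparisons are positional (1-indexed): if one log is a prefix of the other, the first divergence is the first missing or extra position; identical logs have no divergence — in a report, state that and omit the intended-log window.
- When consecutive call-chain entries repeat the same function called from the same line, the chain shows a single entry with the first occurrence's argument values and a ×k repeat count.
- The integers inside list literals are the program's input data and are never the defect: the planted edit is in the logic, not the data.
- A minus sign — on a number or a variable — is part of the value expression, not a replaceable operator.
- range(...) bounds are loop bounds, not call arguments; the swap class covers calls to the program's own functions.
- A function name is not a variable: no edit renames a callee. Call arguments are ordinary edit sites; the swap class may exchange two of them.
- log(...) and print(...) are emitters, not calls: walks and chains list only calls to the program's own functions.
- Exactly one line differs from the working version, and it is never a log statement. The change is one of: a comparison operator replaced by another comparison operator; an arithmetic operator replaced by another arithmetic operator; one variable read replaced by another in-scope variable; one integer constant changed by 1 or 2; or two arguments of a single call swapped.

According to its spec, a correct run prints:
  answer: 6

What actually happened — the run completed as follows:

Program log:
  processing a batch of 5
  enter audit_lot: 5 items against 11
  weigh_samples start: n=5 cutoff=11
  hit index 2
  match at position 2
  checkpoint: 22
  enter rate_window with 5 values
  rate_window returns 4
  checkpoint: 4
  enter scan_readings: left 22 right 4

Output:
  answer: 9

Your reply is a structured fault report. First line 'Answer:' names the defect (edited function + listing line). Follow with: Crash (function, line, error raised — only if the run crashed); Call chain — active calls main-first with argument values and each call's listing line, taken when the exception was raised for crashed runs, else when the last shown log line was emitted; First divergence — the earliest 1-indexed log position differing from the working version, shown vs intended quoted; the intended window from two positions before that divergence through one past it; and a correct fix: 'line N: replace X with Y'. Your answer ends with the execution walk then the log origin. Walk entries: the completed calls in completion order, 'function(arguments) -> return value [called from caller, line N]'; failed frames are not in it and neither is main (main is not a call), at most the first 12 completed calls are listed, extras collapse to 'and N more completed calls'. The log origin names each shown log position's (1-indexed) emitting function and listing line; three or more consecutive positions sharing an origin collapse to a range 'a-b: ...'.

Answer: the defect is in rate_window at line 19.
Key observation: Position 8 is the first bad log line: 'rate_window returns 4' should read 'rate_window returns 1'.
Call chain: main -> scan_readings(22, 4) (called at line 41).
First divergence: position 8; shown 'rate_window returns 4' vs intended 'rate_window returns 1'.
Intended log window:
  6: checkpoint: 22
  7: enter rate_window with 5 values
  8: rate_window returns 1
  9: checkpoint: 1
Execution walk:
  weigh_samples([7, 9, 11, 8, 11], 11) -> 2  [called from audit_lot, line 10]
  audit_lot([7, 9, 11, 8, 11], 11) -> 22  [called from main, line 37]
  rate_window([7, 9, 11, 8, 11]) -> 4  [called from main, line 39]
  scan_readings(22, 4) -> 9  [called from main, line 41]
Log origins:
  1: logged in main at line 36
  2: logged in audit_lot at line 9
  3: logged in weigh_samples at line 2
  4: logged in weigh_samples at line 5
  5: logged in audit_lot at line 11
  6: logged in main at line 38
  7: logged in rate_window at line 16
  8: logged in rate_window at line 21
  9: logged in main at line 40
  10: logged in scan_readings at line 25
A correct fix: line 19: replace `1` with `0`.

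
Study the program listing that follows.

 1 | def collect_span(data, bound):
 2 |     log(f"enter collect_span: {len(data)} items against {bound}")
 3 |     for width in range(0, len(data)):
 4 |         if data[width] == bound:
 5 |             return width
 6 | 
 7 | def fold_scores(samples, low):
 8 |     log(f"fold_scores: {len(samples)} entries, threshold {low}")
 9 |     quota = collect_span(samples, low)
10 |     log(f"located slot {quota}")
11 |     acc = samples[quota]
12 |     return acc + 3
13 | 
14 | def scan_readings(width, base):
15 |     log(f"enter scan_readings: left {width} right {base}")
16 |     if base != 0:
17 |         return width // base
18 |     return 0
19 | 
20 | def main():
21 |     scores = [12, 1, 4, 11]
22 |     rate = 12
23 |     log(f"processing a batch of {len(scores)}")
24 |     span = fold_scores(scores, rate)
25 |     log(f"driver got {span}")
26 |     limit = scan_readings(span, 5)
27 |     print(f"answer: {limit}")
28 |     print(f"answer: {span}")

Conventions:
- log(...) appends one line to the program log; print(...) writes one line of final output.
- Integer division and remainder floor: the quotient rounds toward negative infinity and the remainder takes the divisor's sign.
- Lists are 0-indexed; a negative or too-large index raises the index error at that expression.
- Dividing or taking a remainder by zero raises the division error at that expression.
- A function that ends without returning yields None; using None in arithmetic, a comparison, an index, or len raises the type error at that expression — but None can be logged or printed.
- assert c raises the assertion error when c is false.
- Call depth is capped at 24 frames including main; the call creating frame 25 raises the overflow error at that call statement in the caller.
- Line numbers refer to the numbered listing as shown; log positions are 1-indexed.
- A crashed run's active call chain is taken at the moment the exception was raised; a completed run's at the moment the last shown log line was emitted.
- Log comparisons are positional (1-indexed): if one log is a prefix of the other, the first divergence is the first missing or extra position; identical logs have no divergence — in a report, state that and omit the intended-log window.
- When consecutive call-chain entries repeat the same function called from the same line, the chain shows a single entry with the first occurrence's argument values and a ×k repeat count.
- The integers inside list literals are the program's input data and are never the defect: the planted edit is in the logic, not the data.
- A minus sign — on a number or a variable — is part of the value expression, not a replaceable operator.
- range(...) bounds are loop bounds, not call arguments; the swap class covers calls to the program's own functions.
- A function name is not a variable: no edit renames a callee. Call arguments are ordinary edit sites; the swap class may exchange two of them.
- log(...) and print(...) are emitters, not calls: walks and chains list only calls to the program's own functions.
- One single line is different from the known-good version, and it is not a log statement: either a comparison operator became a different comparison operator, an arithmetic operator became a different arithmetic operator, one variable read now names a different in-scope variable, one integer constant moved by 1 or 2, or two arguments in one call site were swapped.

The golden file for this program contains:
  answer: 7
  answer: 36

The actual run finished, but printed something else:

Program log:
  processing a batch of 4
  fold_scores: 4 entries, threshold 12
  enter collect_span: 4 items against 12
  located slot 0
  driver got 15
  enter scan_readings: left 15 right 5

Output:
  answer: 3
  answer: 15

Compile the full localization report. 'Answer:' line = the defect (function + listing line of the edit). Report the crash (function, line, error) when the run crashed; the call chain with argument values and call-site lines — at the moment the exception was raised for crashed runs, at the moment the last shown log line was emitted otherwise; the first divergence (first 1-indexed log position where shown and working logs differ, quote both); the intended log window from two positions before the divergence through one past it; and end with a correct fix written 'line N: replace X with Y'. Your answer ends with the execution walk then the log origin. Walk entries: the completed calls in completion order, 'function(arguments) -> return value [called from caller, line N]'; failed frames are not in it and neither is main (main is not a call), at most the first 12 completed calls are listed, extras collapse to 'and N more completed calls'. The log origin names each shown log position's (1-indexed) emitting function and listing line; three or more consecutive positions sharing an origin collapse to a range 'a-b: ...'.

Answer: the defect is in fold_scores at line 12.
Core observation: The earliest visible damage is log position 5 — 'driver got 15' rather than the intended 'driver got 36'.
Call chain: main -> scan_readings(15, 5) (called at line 26).
First divergence: position 5 — shown 'driver got 15', intended 'driver got 36'.
Intended log window:
  3: enter collect_span: 4 items against 12
  4: located slot 0
  5: driver got 36
  6: enter scan_readings: left 36 right 5
Execution walk:
  collect_span([12, 1, 4, 11], 12) -> 0  [called from fold_scores, line 9]
  fold_scores([12, 1, 4, 11], 12) -> 15  [called from main, line 24]
  scan_readings(15, 5) -> 3  [called from main, line 26]
Log origin:
  1: logged in main at line 23
  2: logged in fold_scores at line 8
  3: logged in collect_span at line 2
  4: logged in fold_scores at line 10
  5: logged in main at line 25
  6: logged in scan_readings at line 15
A correct fix: line 12: replace `+` with `*`.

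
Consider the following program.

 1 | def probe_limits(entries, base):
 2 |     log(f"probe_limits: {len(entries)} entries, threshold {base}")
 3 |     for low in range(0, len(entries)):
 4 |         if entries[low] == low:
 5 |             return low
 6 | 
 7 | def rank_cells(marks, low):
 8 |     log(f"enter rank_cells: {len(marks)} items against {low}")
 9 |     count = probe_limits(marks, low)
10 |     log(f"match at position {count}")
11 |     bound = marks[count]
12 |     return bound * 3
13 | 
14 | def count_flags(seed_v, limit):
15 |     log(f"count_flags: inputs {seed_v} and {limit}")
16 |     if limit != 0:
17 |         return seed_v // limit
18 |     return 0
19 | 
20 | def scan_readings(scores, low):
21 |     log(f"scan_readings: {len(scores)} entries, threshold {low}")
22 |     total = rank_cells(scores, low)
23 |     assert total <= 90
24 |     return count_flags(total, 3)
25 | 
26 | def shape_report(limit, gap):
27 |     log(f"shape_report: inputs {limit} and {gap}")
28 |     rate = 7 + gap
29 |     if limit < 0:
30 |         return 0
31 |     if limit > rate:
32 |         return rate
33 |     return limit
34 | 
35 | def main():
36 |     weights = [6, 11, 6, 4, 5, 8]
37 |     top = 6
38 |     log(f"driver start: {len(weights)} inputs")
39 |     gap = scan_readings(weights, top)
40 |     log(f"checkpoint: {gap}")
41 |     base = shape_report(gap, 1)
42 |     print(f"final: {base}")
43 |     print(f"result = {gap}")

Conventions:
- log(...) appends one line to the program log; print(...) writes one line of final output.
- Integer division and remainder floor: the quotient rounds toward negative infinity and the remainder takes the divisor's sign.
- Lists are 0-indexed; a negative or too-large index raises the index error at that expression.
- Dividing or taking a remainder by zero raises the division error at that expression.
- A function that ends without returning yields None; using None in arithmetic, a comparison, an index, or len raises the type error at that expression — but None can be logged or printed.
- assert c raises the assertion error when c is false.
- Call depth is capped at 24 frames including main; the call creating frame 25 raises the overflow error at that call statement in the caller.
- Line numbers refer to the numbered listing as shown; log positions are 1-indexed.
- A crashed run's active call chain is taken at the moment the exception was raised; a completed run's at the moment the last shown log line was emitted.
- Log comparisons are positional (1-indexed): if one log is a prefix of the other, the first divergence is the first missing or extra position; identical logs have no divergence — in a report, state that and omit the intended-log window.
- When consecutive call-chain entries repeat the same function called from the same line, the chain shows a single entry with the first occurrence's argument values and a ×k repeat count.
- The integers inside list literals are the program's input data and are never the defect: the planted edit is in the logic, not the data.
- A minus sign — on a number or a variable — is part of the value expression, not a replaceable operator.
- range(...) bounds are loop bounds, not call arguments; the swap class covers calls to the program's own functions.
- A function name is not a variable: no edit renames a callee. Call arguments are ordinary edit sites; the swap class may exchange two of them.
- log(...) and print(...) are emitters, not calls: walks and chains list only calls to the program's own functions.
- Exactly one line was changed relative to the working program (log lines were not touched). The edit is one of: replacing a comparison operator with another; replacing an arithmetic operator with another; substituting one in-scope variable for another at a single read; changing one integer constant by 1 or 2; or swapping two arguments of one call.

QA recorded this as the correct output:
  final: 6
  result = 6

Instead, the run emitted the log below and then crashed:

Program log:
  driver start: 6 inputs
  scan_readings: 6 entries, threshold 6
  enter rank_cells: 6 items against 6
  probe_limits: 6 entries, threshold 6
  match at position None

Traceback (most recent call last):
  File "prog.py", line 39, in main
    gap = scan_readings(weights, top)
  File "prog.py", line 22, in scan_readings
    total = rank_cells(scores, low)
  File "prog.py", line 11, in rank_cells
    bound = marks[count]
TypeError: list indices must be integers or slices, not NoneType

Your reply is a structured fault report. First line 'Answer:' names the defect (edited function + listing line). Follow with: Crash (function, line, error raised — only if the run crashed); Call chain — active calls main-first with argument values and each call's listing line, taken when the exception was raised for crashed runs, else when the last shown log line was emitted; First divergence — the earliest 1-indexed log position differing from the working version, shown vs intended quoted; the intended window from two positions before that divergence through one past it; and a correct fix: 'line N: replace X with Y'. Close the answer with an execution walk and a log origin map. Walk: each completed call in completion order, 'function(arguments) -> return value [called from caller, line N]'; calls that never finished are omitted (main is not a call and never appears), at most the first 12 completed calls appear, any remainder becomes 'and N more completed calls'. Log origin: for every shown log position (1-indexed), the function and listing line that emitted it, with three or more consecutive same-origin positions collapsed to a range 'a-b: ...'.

Answer: the defect is in probe_limits at line 4.
Core observation: Everything matches until log position 5, which reads 'match at position None' in place of 'match at position 0'.
Crash: rank_cells, line 11, TypeError.
Call chain: main -> scan_readings([6, 11, 6, 4, 5, 8], 6) (called at line 39) -> rank_cells([6, 11, 6, 4, 5, 8], 6) (called at line 22).
First divergence: at position 5 the run shows 'match at position None' where the working version logs 'match at position 0'.
Intended log window:
  3: enter rank_cells: 6 items against 6
  4: probe_limits: 6 entries, threshold 6
  5: match at position 0
  6: count_flags: inputs 18 and 3
Execution walk:
  probe_limits([6, 11, 6, 4, 5, 8], 6) -> None  [called from rank_cells, line 9]
Log origin:
  1: from main, line 38
  2: from scan_readings, line 21
  3: from rank_cells, line 8
  4: from probe_limits, line 2
  5: from rank_cells, line 10
A correct fix: line 4: replace `entries[low] == low` with `entries[low] == base`.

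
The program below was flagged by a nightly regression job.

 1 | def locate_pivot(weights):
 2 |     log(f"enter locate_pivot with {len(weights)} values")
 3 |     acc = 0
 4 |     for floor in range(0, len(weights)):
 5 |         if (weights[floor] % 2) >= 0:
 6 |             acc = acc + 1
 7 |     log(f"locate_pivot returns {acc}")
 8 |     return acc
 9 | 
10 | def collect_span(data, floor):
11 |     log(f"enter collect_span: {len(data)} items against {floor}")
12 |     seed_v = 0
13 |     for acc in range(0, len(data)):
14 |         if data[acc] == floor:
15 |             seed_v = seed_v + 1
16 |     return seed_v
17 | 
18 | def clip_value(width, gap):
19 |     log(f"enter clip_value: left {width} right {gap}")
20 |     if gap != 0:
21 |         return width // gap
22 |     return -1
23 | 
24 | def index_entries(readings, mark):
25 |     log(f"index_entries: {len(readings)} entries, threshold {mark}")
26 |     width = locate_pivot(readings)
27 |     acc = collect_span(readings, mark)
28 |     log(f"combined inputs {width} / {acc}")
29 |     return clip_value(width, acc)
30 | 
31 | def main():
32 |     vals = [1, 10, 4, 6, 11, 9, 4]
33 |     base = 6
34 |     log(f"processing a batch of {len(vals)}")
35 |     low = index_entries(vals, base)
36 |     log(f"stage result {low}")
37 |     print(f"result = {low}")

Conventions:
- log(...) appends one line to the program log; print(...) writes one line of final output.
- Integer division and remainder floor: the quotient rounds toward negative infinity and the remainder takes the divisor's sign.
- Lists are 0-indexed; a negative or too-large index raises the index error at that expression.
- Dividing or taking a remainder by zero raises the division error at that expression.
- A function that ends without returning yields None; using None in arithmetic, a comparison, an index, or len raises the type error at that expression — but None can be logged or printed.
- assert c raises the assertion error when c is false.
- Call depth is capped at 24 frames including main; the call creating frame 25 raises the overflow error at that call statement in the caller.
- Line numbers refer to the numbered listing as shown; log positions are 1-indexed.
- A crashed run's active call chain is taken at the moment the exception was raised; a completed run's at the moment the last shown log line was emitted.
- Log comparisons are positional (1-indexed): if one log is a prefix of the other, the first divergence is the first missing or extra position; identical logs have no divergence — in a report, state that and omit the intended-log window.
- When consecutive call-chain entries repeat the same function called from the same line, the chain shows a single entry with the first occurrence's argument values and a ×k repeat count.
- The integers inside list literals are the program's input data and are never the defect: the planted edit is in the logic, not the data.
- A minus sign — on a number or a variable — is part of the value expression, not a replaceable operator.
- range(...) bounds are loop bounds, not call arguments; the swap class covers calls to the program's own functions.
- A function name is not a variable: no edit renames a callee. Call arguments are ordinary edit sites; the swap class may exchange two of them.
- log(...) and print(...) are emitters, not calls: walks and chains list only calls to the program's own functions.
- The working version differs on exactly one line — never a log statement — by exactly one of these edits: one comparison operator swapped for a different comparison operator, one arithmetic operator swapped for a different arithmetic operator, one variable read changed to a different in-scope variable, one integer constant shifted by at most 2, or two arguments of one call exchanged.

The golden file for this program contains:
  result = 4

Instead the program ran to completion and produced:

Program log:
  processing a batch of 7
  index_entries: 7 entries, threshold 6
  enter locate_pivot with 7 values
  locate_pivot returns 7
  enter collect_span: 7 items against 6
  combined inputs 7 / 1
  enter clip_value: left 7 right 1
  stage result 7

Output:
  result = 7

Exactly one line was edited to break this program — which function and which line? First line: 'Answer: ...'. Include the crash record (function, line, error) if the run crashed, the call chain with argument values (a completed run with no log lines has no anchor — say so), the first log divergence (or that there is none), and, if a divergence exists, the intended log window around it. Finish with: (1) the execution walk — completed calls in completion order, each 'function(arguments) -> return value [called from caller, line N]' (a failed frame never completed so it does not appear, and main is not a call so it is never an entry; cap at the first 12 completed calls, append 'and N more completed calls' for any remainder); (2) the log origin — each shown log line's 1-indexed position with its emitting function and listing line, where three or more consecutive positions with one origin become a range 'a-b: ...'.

Answer: the defect is in locate_pivot at line 5.
Core observation: Log line 4 is where behavior first shows: 'locate_pivot returns 7' appears instead of 'locate_pivot returns 4'.
Call chain: main.
First divergence: position 4 — shown 'locate_pivot returns 7', intended 'locate_pivot returns 4'.
Intended log window:
  2: index_entries: 7 entries, threshold 6
  3: enter locate_pivot with 7 values
  4: locate_pivot returns 4
  5: enter collect_span: 7 items against 6
Execution walk:
  locate_pivot([1, 10, 4, 6, 11, 9, 4]) -> 7  [called from index_entries, line 26]
  collect_span([1, 10, 4, 6, 11, 9, 4], 6) -> 1  [called from index_entries, line 27]
  clip_value(7, 1) -> 7  [called from index_entries, line 29]
  index_entries([1, 10, 4, 6, 11, 9, 4], 6) -> 7  [called from main, line 35]
Log line origins:
  1 — main, line 34
  2 — index_entries, line 25
  3 — locate_pivot, line 2
  4 — locate_pivot, line 7
  5 — collect_span, line 11
  6 — index_entries, line 28
  7 — clip_value, line 19
  8 — main, line 36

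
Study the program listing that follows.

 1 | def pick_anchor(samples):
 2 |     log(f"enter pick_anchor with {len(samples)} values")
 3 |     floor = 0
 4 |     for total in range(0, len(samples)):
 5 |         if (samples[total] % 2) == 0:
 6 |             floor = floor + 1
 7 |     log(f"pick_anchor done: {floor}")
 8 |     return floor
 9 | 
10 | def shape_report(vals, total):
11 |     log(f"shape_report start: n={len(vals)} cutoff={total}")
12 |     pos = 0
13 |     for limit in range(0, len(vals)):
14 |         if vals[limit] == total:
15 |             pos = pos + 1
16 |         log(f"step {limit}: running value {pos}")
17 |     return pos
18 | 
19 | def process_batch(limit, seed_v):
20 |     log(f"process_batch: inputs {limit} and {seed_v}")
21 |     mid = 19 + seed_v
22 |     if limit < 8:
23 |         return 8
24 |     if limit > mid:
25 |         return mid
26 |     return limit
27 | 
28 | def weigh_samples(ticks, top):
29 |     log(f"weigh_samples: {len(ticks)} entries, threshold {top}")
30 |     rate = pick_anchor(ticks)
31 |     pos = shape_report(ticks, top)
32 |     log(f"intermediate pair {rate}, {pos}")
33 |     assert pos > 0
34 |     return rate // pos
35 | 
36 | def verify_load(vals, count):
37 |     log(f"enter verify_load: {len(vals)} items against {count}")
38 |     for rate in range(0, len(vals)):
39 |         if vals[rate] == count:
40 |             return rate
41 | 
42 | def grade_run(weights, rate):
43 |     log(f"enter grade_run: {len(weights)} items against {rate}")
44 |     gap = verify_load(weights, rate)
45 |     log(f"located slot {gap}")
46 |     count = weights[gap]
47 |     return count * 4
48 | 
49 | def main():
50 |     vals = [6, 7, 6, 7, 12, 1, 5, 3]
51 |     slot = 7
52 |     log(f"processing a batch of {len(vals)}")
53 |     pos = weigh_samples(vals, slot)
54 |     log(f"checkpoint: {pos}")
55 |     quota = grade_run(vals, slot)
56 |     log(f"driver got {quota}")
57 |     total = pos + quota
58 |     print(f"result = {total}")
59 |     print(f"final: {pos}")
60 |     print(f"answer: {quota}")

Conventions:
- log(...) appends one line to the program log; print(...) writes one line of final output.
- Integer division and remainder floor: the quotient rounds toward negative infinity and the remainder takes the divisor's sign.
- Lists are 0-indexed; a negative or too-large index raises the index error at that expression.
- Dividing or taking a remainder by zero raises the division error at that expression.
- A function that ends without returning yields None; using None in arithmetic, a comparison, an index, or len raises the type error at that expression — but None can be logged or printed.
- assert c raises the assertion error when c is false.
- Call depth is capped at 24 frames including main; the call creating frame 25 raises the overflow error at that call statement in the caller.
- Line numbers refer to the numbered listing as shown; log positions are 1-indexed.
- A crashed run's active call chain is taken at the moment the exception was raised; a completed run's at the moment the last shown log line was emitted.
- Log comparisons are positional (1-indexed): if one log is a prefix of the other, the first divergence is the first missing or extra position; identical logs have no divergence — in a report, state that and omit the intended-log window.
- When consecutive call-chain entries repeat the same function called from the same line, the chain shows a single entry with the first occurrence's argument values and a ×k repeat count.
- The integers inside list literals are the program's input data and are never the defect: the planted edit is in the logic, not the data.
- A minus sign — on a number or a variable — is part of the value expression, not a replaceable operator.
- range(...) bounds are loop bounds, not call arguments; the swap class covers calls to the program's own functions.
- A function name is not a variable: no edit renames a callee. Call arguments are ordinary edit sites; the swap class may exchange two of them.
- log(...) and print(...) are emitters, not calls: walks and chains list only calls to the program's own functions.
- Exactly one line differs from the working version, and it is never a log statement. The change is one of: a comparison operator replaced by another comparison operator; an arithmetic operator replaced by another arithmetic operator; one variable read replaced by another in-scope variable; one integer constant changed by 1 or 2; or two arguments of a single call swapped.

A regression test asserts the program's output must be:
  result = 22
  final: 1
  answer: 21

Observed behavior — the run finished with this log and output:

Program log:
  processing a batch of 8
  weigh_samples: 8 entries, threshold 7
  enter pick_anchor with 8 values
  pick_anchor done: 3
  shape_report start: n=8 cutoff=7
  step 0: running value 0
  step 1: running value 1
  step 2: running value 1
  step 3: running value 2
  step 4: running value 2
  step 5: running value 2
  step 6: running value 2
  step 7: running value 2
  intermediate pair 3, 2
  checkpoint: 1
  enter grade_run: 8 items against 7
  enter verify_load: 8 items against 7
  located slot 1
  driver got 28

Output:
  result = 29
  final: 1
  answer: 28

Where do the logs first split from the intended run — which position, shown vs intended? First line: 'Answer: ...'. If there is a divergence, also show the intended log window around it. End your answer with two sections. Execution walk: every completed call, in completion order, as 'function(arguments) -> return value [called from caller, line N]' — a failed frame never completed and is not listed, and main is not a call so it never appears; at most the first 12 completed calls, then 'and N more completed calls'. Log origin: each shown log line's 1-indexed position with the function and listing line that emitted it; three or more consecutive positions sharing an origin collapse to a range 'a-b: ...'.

Answer: at position 19 the run shows 'driver got 28' where the working version logs 'driver got 21'.
Intended log window:
  17: enter verify_load: 8 items against 7
  18: located slot 1
  19: driver got 21
Execution walk:
  pick_anchor([6, 7, 6, 7, 12, 1, 5, 3]) -> 3  [called from weigh_samples, line 30]
  shape_report([6, 7, 6, 7, 12, 1, 5, 3], 7) -> 2  [called from weigh_samples, line 31]
  weigh_samples([6, 7, 6, 7, 12, 1, 5, 3], 7) -> 1  [called from main, line 53]
  verify_load([6, 7, 6, 7, 12, 1, 5, 3], 7) -> 1  [called from grade_run, line 44]
  grade_run([6, 7, 6, 7, 12, 1, 5, 3], 7) -> 28  [called from main, line 55]
Log origins:
  1: emitted by main (line 52)
  2: emitted by weigh_samples (line 29)
  3: emitted by pick_anchor (line 2)
  4: emitted by pick_anchor (line 7)
  5: emitted by shape_report (line 11)
  6-13: emitted by shape_report (line 16)
  14: emitted by weigh_samples (line 32)
  15: emitted by main (line 54)
  16: emitted by grade_run (line 43)
  17: emitted by verify_load (line 37)
  18: emitted by grade_run (line 45)
  19: emitted by main (line 56)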